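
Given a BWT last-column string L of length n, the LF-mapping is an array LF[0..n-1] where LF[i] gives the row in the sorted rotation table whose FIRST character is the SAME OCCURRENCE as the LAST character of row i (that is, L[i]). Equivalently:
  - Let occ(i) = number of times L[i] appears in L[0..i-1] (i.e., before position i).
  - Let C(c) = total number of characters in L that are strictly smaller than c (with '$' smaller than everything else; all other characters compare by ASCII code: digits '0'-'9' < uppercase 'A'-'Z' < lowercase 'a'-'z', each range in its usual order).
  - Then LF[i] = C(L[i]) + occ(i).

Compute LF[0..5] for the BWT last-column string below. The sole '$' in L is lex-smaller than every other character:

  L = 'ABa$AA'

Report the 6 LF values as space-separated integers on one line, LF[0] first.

Answer: 1 4 5 0 2 3

Derivation:
Char counts: '$':1, 'A':3, 'B':1, 'a':1
C (first-col start): C('$')=0, C('A')=1, C('B')=4, C('a')=5
L[0]='A': occ=0, LF[0]=C('A')+0=1+0=1
L[1]='B': occ=0, LF[1]=C('B')+0=4+0=4
L[2]='a': occ=0, LF[2]=C('a')+0=5+0=5
L[3]='$': occ=0, LF[3]=C('$')+0=0+0=0
L[4]='A': occ=1, LF[4]=C('A')+1=1+1=2
L[5]='A': occ=2, LF[5]=C('A')+2=1+2=3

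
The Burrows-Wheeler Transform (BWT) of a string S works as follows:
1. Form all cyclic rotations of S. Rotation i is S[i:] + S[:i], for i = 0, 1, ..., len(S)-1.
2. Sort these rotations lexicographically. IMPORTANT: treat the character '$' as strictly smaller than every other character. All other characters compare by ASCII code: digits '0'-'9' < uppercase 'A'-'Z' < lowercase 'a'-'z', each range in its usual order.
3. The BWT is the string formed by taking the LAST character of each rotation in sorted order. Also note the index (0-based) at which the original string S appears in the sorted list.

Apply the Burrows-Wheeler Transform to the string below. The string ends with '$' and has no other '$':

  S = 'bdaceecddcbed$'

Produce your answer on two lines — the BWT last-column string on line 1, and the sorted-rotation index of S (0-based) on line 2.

All 14 rotations (rotation i = S[i:]+S[:i]):
  rot[0] = bdaceecddcbed$
  rot[1] = daceecddcbed$b
  rot[2] = aceecddcbed$bd
  rot[3] = ceecddcbed$bda
  rot[4] = eecddcbed$bdac
  rot[5] = ecddcbed$bdace
  rot[6] = cddcbed$bdacee
  rot[7] = ddcbed$bdaceec
  rot[8] = dcbed$bdaceecd
  rot[9] = cbed$bdaceecdd
  rot[10] = bed$bdaceecddc
  rot[11] = ed$bdaceecddcb
  rot[12] = d$bdaceecddcbe
  rot[13] = $bdaceecddcbed
Sorted (with $ < everything):
  sorted[0] = $bdaceecddcbed  (last char: 'd')
  sorted[1] = aceecddcbed$bd  (last char: 'd')
  sorted[2] = bdaceecddcbed$  (last char: '$')
  sorted[3] = bed$bdaceecddc  (last char: 'c')
  sorted[4] = cbed$bdaceecdd  (last char: 'd')
  sorted[5] = cddcbed$bdacee  (last char: 'e')
  sorted[6] = ceecddcbed$bda  (last char: 'a')
  sorted[7] = d$bdaceecddcbe  (last char: 'e')
  sorted[8] = daceecddcbed$b  (last char: 'b')
  sorted[9] = dcbed$bdaceecd  (last char: 'd')
  sorted[10] = ddcbed$bdaceec  (last char: 'c')
  sorted[11] = ecddcbed$bdace  (last char: 'e')
  sorted[12] = ed$bdaceecddcb  (last char: 'b')
  sorted[13] = eecddcbed$bdac  (last char: 'c')
Last column: dd$cdeaebdcebc
Original string S is at sorted index 2

Answer: dd$cdeaebdcebc
2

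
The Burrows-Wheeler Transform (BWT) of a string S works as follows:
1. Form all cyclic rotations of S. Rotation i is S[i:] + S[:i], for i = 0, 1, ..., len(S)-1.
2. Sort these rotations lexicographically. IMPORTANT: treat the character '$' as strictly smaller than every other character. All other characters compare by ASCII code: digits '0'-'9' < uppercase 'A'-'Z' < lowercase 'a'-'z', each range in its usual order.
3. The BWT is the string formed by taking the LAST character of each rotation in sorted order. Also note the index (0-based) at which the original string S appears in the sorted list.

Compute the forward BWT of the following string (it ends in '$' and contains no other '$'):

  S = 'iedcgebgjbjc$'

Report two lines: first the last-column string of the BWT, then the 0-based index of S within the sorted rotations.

All 13 rotations (rotation i = S[i:]+S[:i]):
  rot[0] = iedcgebgjbjc$
  rot[1] = edcgebgjbjc$i
  rot[2] = dcgebgjbjc$ie
  rot[3] = cgebgjbjc$ied
  rot[4] = gebgjbjc$iedc
  rot[5] = ebgjbjc$iedcg
  rot[6] = bgjbjc$iedcge
  rot[7] = gjbjc$iedcgeb
  rot[8] = jbjc$iedcgebg
  rot[9] = bjc$iedcgebgj
  rot[10] = jc$iedcgebgjb
  rot[11] = c$iedcgebgjbj
  rot[12] = $iedcgebgjbjc
Sorted (with $ < everything):
  sorted[0] = $iedcgebgjbjc  (last char: 'c')
  sorted[1] = bgjbjc$iedcge  (last char: 'e')
  sorted[2] = bjc$iedcgebgj  (last char: 'j')
  sorted[3] = c$iedcgebgjbj  (last char: 'j')
  sorted[4] = cgebgjbjc$ied  (last char: 'd')
  sorted[5] = dcgebgjbjc$ie  (last char: 'e')
  sorted[6] = ebgjbjc$iedcg  (last char: 'g')
  sorted[7] = edcgebgjbjc$i  (last char: 'i')
  sorted[8] = gebgjbjc$iedc  (last char: 'c')
  sorted[9] = gjbjc$iedcgeb  (last char: 'b')
  sorted[10] = iedcgebgjbjc$  (last char: '$')
  sorted[11] = jbjc$iedcgebg  (last char: 'g')
  sorted[12] = jc$iedcgebgjb  (last char: 'b')
Last column: cejjdegicb$gb
Original string S is at sorted index 10

Answer: cejjdegicb$gb
10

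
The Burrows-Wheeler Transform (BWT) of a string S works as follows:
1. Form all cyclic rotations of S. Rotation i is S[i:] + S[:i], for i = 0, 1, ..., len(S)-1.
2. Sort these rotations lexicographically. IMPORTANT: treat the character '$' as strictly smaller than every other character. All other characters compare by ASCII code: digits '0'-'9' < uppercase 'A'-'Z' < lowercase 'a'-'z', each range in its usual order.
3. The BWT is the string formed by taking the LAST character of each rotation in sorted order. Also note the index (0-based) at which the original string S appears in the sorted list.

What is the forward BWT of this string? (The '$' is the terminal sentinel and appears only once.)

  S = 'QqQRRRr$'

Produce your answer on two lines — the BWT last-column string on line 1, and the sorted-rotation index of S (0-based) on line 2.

Answer: rq$QRRQR
2

Derivation:
All 8 rotations (rotation i = S[i:]+S[:i]):
  rot[0] = QqQRRRr$
  rot[1] = qQRRRr$Q
  rot[2] = QRRRr$Qq
  rot[3] = RRRr$QqQ
  rot[4] = RRr$QqQR
  rot[5] = Rr$QqQRR
  rot[6] = r$QqQRRR
  rot[7] = $QqQRRRr
Sorted (with $ < everything):
  sorted[0] = $QqQRRRr  (last char: 'r')
  sorted[1] = QRRRr$Qq  (last char: 'q')
  sorted[2] = QqQRRRr$  (last char: '$')
  sorted[3] = RRRr$QqQ  (last char: 'Q')
  sorted[4] = RRr$QqQR  (last char: 'R')
  sorted[5] = Rr$QqQRR  (last char: 'R')
  sorted[6] = qQRRRr$Q  (last char: 'Q')
  sorted[7] = r$QqQRRR  (last char: 'R')
Last column: rq$QRRQR
Original string S is at sorted index 2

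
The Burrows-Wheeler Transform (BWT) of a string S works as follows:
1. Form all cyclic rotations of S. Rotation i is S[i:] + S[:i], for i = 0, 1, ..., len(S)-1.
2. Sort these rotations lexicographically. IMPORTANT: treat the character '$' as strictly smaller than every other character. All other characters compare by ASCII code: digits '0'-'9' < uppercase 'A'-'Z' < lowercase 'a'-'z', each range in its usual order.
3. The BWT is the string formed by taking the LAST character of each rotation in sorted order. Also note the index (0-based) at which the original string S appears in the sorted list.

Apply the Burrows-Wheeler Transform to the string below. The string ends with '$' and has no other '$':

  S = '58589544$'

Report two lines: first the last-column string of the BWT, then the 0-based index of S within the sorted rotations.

All 9 rotations (rotation i = S[i:]+S[:i]):
  rot[0] = 58589544$
  rot[1] = 8589544$5
  rot[2] = 589544$58
  rot[3] = 89544$585
  rot[4] = 9544$5858
  rot[5] = 544$58589
  rot[6] = 44$585895
  rot[7] = 4$5858954
  rot[8] = $58589544
Sorted (with $ < everything):
  sorted[0] = $58589544  (last char: '4')
  sorted[1] = 4$5858954  (last char: '4')
  sorted[2] = 44$585895  (last char: '5')
  sorted[3] = 544$58589  (last char: '9')
  sorted[4] = 58589544$  (last char: '$')
  sorted[5] = 589544$58  (last char: '8')
  sorted[6] = 8589544$5  (last char: '5')
  sorted[7] = 89544$585  (last char: '5')
  sorted[8] = 9544$5858  (last char: '8')
Last column: 4459$8558
Original string S is at sorted index 4

Answer: 4459$8558
4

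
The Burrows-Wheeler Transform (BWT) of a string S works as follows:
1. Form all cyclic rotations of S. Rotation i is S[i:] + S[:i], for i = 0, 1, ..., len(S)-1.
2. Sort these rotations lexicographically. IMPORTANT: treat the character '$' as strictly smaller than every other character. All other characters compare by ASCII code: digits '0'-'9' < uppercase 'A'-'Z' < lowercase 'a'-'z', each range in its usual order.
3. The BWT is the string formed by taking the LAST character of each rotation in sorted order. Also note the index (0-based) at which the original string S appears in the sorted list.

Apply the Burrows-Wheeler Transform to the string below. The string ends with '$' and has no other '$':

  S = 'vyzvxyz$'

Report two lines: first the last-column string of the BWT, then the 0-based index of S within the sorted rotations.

All 8 rotations (rotation i = S[i:]+S[:i]):
  rot[0] = vyzvxyz$
  rot[1] = yzvxyz$v
  rot[2] = zvxyz$vy
  rot[3] = vxyz$vyz
  rot[4] = xyz$vyzv
  rot[5] = yz$vyzvx
  rot[6] = z$vyzvxy
  rot[7] = $vyzvxyz
Sorted (with $ < everything):
  sorted[0] = $vyzvxyz  (last char: 'z')
  sorted[1] = vxyz$vyz  (last char: 'z')
  sorted[2] = vyzvxyz$  (last char: '$')
  sorted[3] = xyz$vyzv  (last char: 'v')
  sorted[4] = yz$vyzvx  (last char: 'x')
  sorted[5] = yzvxyz$v  (last char: 'v')
  sorted[6] = z$vyzvxy  (last char: 'y')
  sorted[7] = zvxyz$vy  (last char: 'y')
Last column: zz$vxvyy
Original string S is at sorted index 2

Answer: zz$vxvyy
2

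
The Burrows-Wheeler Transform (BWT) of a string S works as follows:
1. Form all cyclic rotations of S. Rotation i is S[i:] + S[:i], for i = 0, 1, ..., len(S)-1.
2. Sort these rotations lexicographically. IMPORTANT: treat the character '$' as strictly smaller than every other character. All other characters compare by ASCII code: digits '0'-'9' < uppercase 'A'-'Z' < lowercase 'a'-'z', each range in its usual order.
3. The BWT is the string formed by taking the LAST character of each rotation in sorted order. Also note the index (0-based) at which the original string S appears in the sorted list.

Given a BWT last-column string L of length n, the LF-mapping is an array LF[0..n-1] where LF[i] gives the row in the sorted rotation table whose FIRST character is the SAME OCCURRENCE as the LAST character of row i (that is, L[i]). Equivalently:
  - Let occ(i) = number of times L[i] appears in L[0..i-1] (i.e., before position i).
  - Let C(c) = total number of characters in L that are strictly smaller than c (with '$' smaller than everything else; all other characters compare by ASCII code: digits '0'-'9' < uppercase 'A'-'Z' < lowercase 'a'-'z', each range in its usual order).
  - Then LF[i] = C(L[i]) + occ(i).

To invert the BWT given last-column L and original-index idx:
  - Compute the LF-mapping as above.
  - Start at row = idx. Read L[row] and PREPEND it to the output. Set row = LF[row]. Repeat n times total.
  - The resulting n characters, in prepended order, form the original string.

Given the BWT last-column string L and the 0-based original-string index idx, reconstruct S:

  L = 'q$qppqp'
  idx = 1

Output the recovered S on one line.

LF mapping: 4 0 5 1 2 6 3
Walk LF starting at row 1, prepending L[row]:
  step 1: row=1, L[1]='$', prepend. Next row=LF[1]=0
  step 2: row=0, L[0]='q', prepend. Next row=LF[0]=4
  step 3: row=4, L[4]='p', prepend. Next row=LF[4]=2
  step 4: row=2, L[2]='q', prepend. Next row=LF[2]=5
  step 5: row=5, L[5]='q', prepend. Next row=LF[5]=6
  step 6: row=6, L[6]='p', prepend. Next row=LF[6]=3
  step 7: row=3, L[3]='p', prepend. Next row=LF[3]=1
Reversed output: ppqqpq$

Answer: ppqqpq$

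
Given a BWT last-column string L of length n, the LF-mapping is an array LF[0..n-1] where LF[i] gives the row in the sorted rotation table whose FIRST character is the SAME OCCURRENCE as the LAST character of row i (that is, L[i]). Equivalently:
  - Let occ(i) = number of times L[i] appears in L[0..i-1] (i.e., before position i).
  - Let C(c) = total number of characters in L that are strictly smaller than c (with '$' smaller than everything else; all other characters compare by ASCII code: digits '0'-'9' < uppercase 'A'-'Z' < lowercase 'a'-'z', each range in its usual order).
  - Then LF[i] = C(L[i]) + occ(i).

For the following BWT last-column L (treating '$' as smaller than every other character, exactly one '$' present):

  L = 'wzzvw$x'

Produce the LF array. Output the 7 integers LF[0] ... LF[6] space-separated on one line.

Answer: 2 5 6 1 3 0 4

Derivation:
Char counts: '$':1, 'v':1, 'w':2, 'x':1, 'z':2
C (first-col start): C('$')=0, C('v')=1, C('w')=2, C('x')=4, C('z')=5
L[0]='w': occ=0, LF[0]=C('w')+0=2+0=2
L[1]='z': occ=0, LF[1]=C('z')+0=5+0=5
L[2]='z': occ=1, LF[2]=C('z')+1=5+1=6
L[3]='v': occ=0, LF[3]=C('v')+0=1+0=1
L[4]='w': occ=1, LF[4]=C('w')+1=2+1=3
L[5]='$': occ=0, LF[5]=C('$')+0=0+0=0
L[6]='x': occ=0, LF[6]=C('x')+0=4+0=4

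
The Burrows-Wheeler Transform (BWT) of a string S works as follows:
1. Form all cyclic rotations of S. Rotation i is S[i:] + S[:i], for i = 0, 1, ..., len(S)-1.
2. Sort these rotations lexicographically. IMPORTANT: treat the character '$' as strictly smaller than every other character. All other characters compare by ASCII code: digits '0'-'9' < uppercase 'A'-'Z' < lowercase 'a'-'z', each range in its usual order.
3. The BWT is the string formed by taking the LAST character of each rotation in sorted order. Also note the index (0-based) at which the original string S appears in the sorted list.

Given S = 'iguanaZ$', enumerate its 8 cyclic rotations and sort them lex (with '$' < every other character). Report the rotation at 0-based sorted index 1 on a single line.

All 8 rotations (rotation i = S[i:]+S[:i]):
  rot[0] = iguanaZ$
  rot[1] = guanaZ$i
  rot[2] = uanaZ$ig
  rot[3] = anaZ$igu
  rot[4] = naZ$igua
  rot[5] = aZ$iguan
  rot[6] = Z$iguana
  rot[7] = $iguanaZ
Sorted (with $ < everything):
  sorted[0] = $iguanaZ
  sorted[1] = Z$iguana
  sorted[2] = aZ$iguan
  sorted[3] = anaZ$igu
  sorted[4] = guanaZ$i
  sorted[5] = iguanaZ$
  sorted[6] = naZ$igua
  sorted[7] = uanaZ$ig
sorted[1] = Z$iguana

Answer: Z$iguana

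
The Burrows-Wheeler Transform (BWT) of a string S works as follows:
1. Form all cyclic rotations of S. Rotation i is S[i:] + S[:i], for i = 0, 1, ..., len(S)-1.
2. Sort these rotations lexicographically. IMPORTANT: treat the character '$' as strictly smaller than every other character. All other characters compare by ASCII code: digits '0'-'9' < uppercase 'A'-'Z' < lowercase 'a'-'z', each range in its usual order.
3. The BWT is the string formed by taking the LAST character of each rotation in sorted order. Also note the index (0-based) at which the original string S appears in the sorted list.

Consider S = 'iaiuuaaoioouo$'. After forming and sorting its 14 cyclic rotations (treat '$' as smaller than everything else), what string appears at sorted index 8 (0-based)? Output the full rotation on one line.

All 14 rotations (rotation i = S[i:]+S[:i]):
  rot[0] = iaiuuaaoioouo$
  rot[1] = aiuuaaoioouo$i
  rot[2] = iuuaaoioouo$ia
  rot[3] = uuaaoioouo$iai
  rot[4] = uaaoioouo$iaiu
  rot[5] = aaoioouo$iaiuu
  rot[6] = aoioouo$iaiuua
  rot[7] = oioouo$iaiuuaa
  rot[8] = ioouo$iaiuuaao
  rot[9] = oouo$iaiuuaaoi
  rot[10] = ouo$iaiuuaaoio
  rot[11] = uo$iaiuuaaoioo
  rot[12] = o$iaiuuaaoioou
  rot[13] = $iaiuuaaoioouo
Sorted (with $ < everything):
  sorted[0] = $iaiuuaaoioouo
  sorted[1] = aaoioouo$iaiuu
  sorted[2] = aiuuaaoioouo$i
  sorted[3] = aoioouo$iaiuua
  sorted[4] = iaiuuaaoioouo$
  sorted[5] = ioouo$iaiuuaao
  sorted[6] = iuuaaoioouo$ia
  sorted[7] = o$iaiuuaaoioou
  sorted[8] = oioouo$iaiuuaa
  sorted[9] = oouo$iaiuuaaoi
  sorted[10] = ouo$iaiuuaaoio
  sorted[11] = uaaoioouo$iaiu
  sorted[12] = uo$iaiuuaaoioo
  sorted[13] = uuaaoioouo$iai
sorted[8] = oioouo$iaiuuaa

Answer: oioouo$iaiuuaa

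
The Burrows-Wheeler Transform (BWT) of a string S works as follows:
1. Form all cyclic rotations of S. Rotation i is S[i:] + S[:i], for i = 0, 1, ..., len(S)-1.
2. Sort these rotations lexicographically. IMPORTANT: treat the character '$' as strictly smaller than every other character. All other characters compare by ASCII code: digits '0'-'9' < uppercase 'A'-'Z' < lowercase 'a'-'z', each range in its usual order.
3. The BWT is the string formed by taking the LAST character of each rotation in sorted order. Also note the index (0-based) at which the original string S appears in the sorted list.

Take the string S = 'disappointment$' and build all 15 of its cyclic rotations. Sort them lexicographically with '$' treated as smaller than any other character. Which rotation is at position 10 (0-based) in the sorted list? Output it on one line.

Answer: pointment$disap

Derivation:
All 15 rotations (rotation i = S[i:]+S[:i]):
  rot[0] = disappointment$
  rot[1] = isappointment$d
  rot[2] = sappointment$di
  rot[3] = appointment$dis
  rot[4] = ppointment$disa
  rot[5] = pointment$disap
  rot[6] = ointment$disapp
  rot[7] = intment$disappo
  rot[8] = ntment$disappoi
  rot[9] = tment$disappoin
  rot[10] = ment$disappoint
  rot[11] = ent$disappointm
  rot[12] = nt$disappointme
  rot[13] = t$disappointmen
  rot[14] = $disappointment
Sorted (with $ < everything):
  sorted[0] = $disappointment
  sorted[1] = appointment$dis
  sorted[2] = disappointment$
  sorted[3] = ent$disappointm
  sorted[4] = intment$disappo
  sorted[5] = isappointment$d
  sorted[6] = ment$disappoint
  sorted[7] = nt$disappointme
  sorted[8] = ntment$disappoi
  sorted[9] = ointment$disapp
  sorted[10] = pointment$disap
  sorted[11] = ppointment$disa
  sorted[12] = sappointment$di
  sorted[13] = t$disappointmen
  sorted[14] = tment$disappoin
sorted[10] = pointment$disap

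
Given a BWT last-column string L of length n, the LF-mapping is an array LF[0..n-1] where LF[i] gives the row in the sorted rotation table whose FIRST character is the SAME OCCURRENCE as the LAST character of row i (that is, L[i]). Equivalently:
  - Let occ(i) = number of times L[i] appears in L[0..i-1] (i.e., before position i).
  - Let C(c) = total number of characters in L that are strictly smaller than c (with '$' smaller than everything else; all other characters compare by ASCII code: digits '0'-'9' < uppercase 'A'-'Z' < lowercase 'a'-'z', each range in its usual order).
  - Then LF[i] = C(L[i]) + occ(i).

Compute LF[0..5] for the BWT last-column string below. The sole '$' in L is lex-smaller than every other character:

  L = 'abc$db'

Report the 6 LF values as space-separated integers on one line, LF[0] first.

Char counts: '$':1, 'a':1, 'b':2, 'c':1, 'd':1
C (first-col start): C('$')=0, C('a')=1, C('b')=2, C('c')=4, C('d')=5
L[0]='a': occ=0, LF[0]=C('a')+0=1+0=1
L[1]='b': occ=0, LF[1]=C('b')+0=2+0=2
L[2]='c': occ=0, LF[2]=C('c')+0=4+0=4
L[3]='$': occ=0, LF[3]=C('$')+0=0+0=0
L[4]='d': occ=0, LF[4]=C('d')+0=5+0=5
L[5]='b': occ=1, LF[5]=C('b')+1=2+1=3

Answer: 1 2 4 0 5 3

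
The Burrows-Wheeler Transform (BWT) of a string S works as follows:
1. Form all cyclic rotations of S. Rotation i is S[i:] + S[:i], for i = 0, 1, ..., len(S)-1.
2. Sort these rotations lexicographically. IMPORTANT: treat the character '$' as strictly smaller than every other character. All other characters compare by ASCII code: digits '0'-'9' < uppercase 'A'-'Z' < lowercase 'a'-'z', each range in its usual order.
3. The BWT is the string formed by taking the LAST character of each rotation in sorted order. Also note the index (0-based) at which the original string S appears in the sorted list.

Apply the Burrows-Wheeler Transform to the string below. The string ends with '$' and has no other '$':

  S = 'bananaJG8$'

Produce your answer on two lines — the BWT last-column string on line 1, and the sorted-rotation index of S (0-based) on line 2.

Answer: 8GJannb$aa
7

Derivation:
All 10 rotations (rotation i = S[i:]+S[:i]):
  rot[0] = bananaJG8$
  rot[1] = ananaJG8$b
  rot[2] = nanaJG8$ba
  rot[3] = anaJG8$ban
  rot[4] = naJG8$bana
  rot[5] = aJG8$banan
  rot[6] = JG8$banana
  rot[7] = G8$bananaJ
  rot[8] = 8$bananaJG
  rot[9] = $bananaJG8
Sorted (with $ < everything):
  sorted[0] = $bananaJG8  (last char: '8')
  sorted[1] = 8$bananaJG  (last char: 'G')
  sorted[2] = G8$bananaJ  (last char: 'J')
  sorted[3] = JG8$banana  (last char: 'a')
  sorted[4] = aJG8$banan  (last char: 'n')
  sorted[5] = anaJG8$ban  (last char: 'n')
  sorted[6] = ananaJG8$b  (last char: 'b')
  sorted[7] = bananaJG8$  (last char: '$')
  sorted[8] = naJG8$bana  (last char: 'a')
  sorted[9] = nanaJG8$ba  (last char: 'a')
Last column: 8GJannb$aa
Original string S is at sorted index 7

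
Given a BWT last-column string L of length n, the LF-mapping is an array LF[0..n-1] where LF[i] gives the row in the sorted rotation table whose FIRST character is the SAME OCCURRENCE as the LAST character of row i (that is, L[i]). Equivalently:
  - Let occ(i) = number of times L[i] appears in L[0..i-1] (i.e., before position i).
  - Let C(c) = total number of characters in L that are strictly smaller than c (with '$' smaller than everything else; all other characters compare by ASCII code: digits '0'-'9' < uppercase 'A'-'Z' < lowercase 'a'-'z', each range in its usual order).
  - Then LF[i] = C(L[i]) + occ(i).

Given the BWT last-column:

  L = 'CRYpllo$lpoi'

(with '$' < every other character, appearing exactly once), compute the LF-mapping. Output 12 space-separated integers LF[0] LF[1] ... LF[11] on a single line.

Answer: 1 2 3 10 5 6 8 0 7 11 9 4

Derivation:
Char counts: '$':1, 'C':1, 'R':1, 'Y':1, 'i':1, 'l':3, 'o':2, 'p':2
C (first-col start): C('$')=0, C('C')=1, C('R')=2, C('Y')=3, C('i')=4, C('l')=5, C('o')=8, C('p')=10
L[0]='C': occ=0, LF[0]=C('C')+0=1+0=1
L[1]='R': occ=0, LF[1]=C('R')+0=2+0=2
L[2]='Y': occ=0, LF[2]=C('Y')+0=3+0=3
L[3]='p': occ=0, LF[3]=C('p')+0=10+0=10
L[4]='l': occ=0, LF[4]=C('l')+0=5+0=5
L[5]='l': occ=1, LF[5]=C('l')+1=5+1=6
L[6]='o': occ=0, LF[6]=C('o')+0=8+0=8
L[7]='$': occ=0, LF[7]=C('$')+0=0+0=0
L[8]='l': occ=2, LF[8]=C('l')+2=5+2=7
L[9]='p': occ=1, LF[9]=C('p')+1=10+1=11
L[10]='o': occ=1, LF[10]=C('o')+1=8+1=9
L[11]='i': occ=0, LF[11]=C('i')+0=4+0=4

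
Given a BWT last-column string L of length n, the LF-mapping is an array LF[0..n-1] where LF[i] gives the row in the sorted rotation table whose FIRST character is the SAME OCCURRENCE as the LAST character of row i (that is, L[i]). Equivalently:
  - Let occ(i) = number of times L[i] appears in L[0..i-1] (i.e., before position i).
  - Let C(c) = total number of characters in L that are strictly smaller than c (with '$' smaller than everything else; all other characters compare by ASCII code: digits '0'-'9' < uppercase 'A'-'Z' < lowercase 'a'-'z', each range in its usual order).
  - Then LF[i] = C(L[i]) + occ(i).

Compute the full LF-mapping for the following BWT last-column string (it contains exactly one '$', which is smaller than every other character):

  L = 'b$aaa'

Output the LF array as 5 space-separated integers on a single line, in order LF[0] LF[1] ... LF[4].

Answer: 4 0 1 2 3

Derivation:
Char counts: '$':1, 'a':3, 'b':1
C (first-col start): C('$')=0, C('a')=1, C('b')=4
L[0]='b': occ=0, LF[0]=C('b')+0=4+0=4
L[1]='$': occ=0, LF[1]=C('$')+0=0+0=0
L[2]='a': occ=0, LF[2]=C('a')+0=1+0=1
L[3]='a': occ=1, LF[3]=C('a')+1=1+1=2
L[4]='a': occ=2, LF[4]=C('a')+2=1+2=3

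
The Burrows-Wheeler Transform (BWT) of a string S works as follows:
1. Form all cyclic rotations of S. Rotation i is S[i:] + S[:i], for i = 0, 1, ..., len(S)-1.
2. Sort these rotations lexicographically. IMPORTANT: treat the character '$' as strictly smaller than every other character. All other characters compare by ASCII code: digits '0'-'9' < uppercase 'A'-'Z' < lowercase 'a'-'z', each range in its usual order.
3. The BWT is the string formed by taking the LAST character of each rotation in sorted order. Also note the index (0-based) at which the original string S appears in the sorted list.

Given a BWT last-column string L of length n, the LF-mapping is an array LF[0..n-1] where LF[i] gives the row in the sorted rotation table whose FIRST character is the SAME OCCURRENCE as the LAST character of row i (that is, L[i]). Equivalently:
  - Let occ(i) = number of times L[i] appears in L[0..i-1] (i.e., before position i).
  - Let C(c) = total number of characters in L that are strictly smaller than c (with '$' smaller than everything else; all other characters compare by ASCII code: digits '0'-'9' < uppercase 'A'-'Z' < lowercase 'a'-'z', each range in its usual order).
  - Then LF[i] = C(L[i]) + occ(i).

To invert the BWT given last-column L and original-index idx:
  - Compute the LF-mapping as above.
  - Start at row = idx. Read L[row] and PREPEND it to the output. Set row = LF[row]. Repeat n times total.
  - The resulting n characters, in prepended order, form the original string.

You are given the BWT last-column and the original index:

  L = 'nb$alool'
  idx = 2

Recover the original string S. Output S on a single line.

Answer: balloon$

Derivation:
LF mapping: 5 2 0 1 3 6 7 4
Walk LF starting at row 2, prepending L[row]:
  step 1: row=2, L[2]='$', prepend. Next row=LF[2]=0
  step 2: row=0, L[0]='n', prepend. Next row=LF[0]=5
  step 3: row=5, L[5]='o', prepend. Next row=LF[5]=6
  step 4: row=6, L[6]='o', prepend. Next row=LF[6]=7
  step 5: row=7, L[7]='l', prepend. Next row=LF[7]=4
  step 6: row=4, L[4]='l', prepend. Next row=LF[4]=3
  step 7: row=3, L[3]='a', prepend. Next row=LF[3]=1
  step 8: row=1, L[1]='b', prepend. Next row=LF[1]=2
Reversed output: balloon$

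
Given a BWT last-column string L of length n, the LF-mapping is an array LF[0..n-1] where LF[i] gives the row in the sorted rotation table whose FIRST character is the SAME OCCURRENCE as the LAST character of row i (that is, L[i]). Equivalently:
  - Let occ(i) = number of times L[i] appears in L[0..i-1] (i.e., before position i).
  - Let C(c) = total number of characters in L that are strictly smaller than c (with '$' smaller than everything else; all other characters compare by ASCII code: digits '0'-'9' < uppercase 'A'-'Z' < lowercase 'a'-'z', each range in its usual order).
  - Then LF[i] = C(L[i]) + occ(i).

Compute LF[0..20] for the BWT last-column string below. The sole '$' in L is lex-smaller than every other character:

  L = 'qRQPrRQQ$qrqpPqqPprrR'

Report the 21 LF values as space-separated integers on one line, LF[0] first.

Answer: 12 7 4 1 17 8 5 6 0 13 18 14 10 2 15 16 3 11 19 20 9

Derivation:
Char counts: '$':1, 'P':3, 'Q':3, 'R':3, 'p':2, 'q':5, 'r':4
C (first-col start): C('$')=0, C('P')=1, C('Q')=4, C('R')=7, C('p')=10, C('q')=12, C('r')=17
L[0]='q': occ=0, LF[0]=C('q')+0=12+0=12
L[1]='R': occ=0, LF[1]=C('R')+0=7+0=7
L[2]='Q': occ=0, LF[2]=C('Q')+0=4+0=4
L[3]='P': occ=0, LF[3]=C('P')+0=1+0=1
L[4]='r': occ=0, LF[4]=C('r')+0=17+0=17
L[5]='R': occ=1, LF[5]=C('R')+1=7+1=8
L[6]='Q': occ=1, LF[6]=C('Q')+1=4+1=5
L[7]='Q': occ=2, LF[7]=C('Q')+2=4+2=6
L[8]='$': occ=0, LF[8]=C('$')+0=0+0=0
L[9]='q': occ=1, LF[9]=C('q')+1=12+1=13
L[10]='r': occ=1, LF[10]=C('r')+1=17+1=18
L[11]='q': occ=2, LF[11]=C('q')+2=12+2=14
L[12]='p': occ=0, LF[12]=C('p')+0=10+0=10
L[13]='P': occ=1, LF[13]=C('P')+1=1+1=2
L[14]='q': occ=3, LF[14]=C('q')+3=12+3=15
L[15]='q': occ=4, LF[15]=C('q')+4=12+4=16
L[16]='P': occ=2, LF[16]=C('P')+2=1+2=3
L[17]='p': occ=1, LF[17]=C('p')+1=10+1=11
L[18]='r': occ=2, LF[18]=C('r')+2=17+2=19
L[19]='r': occ=3, LF[19]=C('r')+3=17+3=20
L[20]='R': occ=2, LF[20]=C('R')+2=7+2=9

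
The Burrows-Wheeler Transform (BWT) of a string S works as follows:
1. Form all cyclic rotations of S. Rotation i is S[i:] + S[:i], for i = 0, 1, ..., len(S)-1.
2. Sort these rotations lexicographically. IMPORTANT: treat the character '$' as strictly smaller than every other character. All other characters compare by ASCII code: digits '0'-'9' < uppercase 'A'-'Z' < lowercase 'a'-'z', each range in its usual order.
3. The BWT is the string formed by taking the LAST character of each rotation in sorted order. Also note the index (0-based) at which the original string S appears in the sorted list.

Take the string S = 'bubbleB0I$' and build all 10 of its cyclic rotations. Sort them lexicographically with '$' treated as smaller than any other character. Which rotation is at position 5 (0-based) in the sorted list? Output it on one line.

All 10 rotations (rotation i = S[i:]+S[:i]):
  rot[0] = bubbleB0I$
  rot[1] = ubbleB0I$b
  rot[2] = bbleB0I$bu
  rot[3] = bleB0I$bub
  rot[4] = leB0I$bubb
  rot[5] = eB0I$bubbl
  rot[6] = B0I$bubble
  rot[7] = 0I$bubbleB
  rot[8] = I$bubbleB0
  rot[9] = $bubbleB0I
Sorted (with $ < everything):
  sorted[0] = $bubbleB0I
  sorted[1] = 0I$bubbleB
  sorted[2] = B0I$bubble
  sorted[3] = I$bubbleB0
  sorted[4] = bbleB0I$bu
  sorted[5] = bleB0I$bub
  sorted[6] = bubbleB0I$
  sorted[7] = eB0I$bubbl
  sorted[8] = leB0I$bubb
  sorted[9] = ubbleB0I$b
sorted[5] = bleB0I$bub

Answer: bleB0I$bub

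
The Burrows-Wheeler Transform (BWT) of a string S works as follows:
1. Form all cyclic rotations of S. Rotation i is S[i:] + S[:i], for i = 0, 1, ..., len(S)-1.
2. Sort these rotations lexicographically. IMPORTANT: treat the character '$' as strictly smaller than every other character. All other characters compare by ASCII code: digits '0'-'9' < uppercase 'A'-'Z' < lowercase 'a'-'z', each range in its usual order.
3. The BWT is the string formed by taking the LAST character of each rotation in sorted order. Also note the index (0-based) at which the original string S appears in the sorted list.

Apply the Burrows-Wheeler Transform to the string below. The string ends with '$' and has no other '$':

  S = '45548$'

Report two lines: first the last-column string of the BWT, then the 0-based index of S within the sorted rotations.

All 6 rotations (rotation i = S[i:]+S[:i]):
  rot[0] = 45548$
  rot[1] = 5548$4
  rot[2] = 548$45
  rot[3] = 48$455
  rot[4] = 8$4554
  rot[5] = $45548
Sorted (with $ < everything):
  sorted[0] = $45548  (last char: '8')
  sorted[1] = 45548$  (last char: '$')
  sorted[2] = 48$455  (last char: '5')
  sorted[3] = 548$45  (last char: '5')
  sorted[4] = 5548$4  (last char: '4')
  sorted[5] = 8$4554  (last char: '4')
Last column: 8$5544
Original string S is at sorted index 1

Answer: 8$5544
1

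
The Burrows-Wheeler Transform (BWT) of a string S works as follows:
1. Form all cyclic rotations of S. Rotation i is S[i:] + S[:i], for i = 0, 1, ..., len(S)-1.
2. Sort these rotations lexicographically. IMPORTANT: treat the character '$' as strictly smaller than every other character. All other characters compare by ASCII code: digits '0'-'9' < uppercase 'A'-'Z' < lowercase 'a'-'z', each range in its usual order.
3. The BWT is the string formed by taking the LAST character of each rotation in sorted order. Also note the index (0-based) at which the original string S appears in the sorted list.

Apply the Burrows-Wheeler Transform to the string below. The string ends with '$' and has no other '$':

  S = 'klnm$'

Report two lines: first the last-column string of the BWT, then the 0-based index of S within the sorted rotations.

All 5 rotations (rotation i = S[i:]+S[:i]):
  rot[0] = klnm$
  rot[1] = lnm$k
  rot[2] = nm$kl
  rot[3] = m$kln
  rot[4] = $klnm
Sorted (with $ < everything):
  sorted[0] = $klnm  (last char: 'm')
  sorted[1] = klnm$  (last char: '$')
  sorted[2] = lnm$k  (last char: 'k')
  sorted[3] = m$kln  (last char: 'n')
  sorted[4] = nm$kl  (last char: 'l')
Last column: m$knl
Original string S is at sorted index 1

Answer: m$knl
1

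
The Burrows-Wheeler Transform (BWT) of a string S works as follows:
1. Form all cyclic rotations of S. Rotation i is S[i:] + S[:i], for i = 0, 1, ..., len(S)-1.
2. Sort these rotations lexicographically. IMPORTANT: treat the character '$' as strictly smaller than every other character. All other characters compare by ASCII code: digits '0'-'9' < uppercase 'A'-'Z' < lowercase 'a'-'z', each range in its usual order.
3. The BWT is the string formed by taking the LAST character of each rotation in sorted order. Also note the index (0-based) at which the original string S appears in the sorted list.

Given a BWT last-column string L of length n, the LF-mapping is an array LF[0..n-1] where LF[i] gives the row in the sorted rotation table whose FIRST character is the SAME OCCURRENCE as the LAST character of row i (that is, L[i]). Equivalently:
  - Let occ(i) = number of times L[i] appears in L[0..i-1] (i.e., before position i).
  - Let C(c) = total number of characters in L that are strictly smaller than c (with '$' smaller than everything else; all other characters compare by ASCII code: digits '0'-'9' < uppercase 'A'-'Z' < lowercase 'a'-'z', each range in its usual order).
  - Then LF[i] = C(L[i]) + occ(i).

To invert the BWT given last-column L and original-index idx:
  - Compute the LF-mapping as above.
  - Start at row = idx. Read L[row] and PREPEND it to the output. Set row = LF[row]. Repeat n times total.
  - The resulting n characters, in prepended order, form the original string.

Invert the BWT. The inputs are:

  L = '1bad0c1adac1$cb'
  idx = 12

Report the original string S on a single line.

Answer: cd1aabdb01cca1$

Derivation:
LF mapping: 2 8 5 13 1 10 3 6 14 7 11 4 0 12 9
Walk LF starting at row 12, prepending L[row]:
  step 1: row=12, L[12]='$', prepend. Next row=LF[12]=0
  step 2: row=0, L[0]='1', prepend. Next row=LF[0]=2
  step 3: row=2, L[2]='a', prepend. Next row=LF[2]=5
  step 4: row=5, L[5]='c', prepend. Next row=LF[5]=10
  step 5: row=10, L[10]='c', prepend. Next row=LF[10]=11
  step 6: row=11, L[11]='1', prepend. Next row=LF[11]=4
  step 7: row=4, L[4]='0', prepend. Next row=LF[4]=1
  step 8: row=1, L[1]='b', prepend. Next row=LF[1]=8
  step 9: row=8, L[8]='d', prepend. Next row=LF[8]=14
  step 10: row=14, L[14]='b', prepend. Next row=LF[14]=9
  step 11: row=9, L[9]='a', prepend. Next row=LF[9]=7
  step 12: row=7, L[7]='a', prepend. Next row=LF[7]=6
  step 13: row=6, L[6]='1', prepend. Next row=LF[6]=3
  step 14: row=3, L[3]='d', prepend. Next row=LF[3]=13
  step 15: row=13, L[13]='c', prepend. Next row=LF[13]=12
Reversed output: cd1aabdb01cca1$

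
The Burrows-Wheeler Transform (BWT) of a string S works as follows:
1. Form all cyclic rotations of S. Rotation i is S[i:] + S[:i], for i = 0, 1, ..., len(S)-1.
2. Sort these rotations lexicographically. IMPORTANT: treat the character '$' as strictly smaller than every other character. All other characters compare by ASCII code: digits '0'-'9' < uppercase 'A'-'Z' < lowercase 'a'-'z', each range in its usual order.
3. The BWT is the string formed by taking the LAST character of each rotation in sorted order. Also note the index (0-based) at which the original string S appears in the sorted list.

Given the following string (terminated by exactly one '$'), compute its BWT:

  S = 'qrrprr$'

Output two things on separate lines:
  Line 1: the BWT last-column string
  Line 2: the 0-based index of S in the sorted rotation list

Answer: rr$rrpq
2

Derivation:
All 7 rotations (rotation i = S[i:]+S[:i]):
  rot[0] = qrrprr$
  rot[1] = rrprr$q
  rot[2] = rprr$qr
  rot[3] = prr$qrr
  rot[4] = rr$qrrp
  rot[5] = r$qrrpr
  rot[6] = $qrrprr
Sorted (with $ < everything):
  sorted[0] = $qrrprr  (last char: 'r')
  sorted[1] = prr$qrr  (last char: 'r')
  sorted[2] = qrrprr$  (last char: '$')
  sorted[3] = r$qrrpr  (last char: 'r')
  sorted[4] = rprr$qr  (last char: 'r')
  sorted[5] = rr$qrrp  (last char: 'p')
  sorted[6] = rrprr$q  (last char: 'q')
Last column: rr$rrpq
Original string S is at sorted index 2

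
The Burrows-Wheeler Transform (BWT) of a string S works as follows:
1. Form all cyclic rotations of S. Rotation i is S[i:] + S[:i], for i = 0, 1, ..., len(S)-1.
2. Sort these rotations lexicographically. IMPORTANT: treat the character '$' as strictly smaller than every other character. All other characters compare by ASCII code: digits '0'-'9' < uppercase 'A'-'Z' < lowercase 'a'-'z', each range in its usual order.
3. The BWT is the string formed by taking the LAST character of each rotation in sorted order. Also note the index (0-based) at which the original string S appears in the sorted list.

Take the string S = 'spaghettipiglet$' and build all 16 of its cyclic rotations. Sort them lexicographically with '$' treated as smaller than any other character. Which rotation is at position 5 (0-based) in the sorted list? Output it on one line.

All 16 rotations (rotation i = S[i:]+S[:i]):
  rot[0] = spaghettipiglet$
  rot[1] = paghettipiglet$s
  rot[2] = aghettipiglet$sp
  rot[3] = ghettipiglet$spa
  rot[4] = hettipiglet$spag
  rot[5] = ettipiglet$spagh
  rot[6] = ttipiglet$spaghe
  rot[7] = tipiglet$spaghet
  rot[8] = ipiglet$spaghett
  rot[9] = piglet$spaghetti
  rot[10] = iglet$spaghettip
  rot[11] = glet$spaghettipi
  rot[12] = let$spaghettipig
  rot[13] = et$spaghettipigl
  rot[14] = t$spaghettipigle
  rot[15] = $spaghettipiglet
Sorted (with $ < everything):
  sorted[0] = $spaghettipiglet
  sorted[1] = aghettipiglet$sp
  sorted[2] = et$spaghettipigl
  sorted[3] = ettipiglet$spagh
  sorted[4] = ghettipiglet$spa
  sorted[5] = glet$spaghettipi
  sorted[6] = hettipiglet$spag
  sorted[7] = iglet$spaghettip
  sorted[8] = ipiglet$spaghett
  sorted[9] = let$spaghettipig
  sorted[10] = paghettipiglet$s
  sorted[11] = piglet$spaghetti
  sorted[12] = spaghettipiglet$
  sorted[13] = t$spaghettipigle
  sorted[14] = tipiglet$spaghet
  sorted[15] = ttipiglet$spaghe
sorted[5] = glet$spaghettipi

Answer: glet$spaghettipi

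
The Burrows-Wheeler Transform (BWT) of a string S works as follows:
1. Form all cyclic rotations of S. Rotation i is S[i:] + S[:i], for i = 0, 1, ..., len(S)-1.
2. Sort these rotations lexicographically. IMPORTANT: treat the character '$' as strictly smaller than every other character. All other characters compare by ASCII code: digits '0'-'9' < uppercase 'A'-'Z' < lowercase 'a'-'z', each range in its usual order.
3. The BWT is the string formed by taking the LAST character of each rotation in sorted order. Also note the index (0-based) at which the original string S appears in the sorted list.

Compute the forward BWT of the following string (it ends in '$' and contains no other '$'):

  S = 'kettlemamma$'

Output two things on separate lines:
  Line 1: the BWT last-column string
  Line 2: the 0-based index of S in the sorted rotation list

Answer: ammlk$tmeate
5

Derivation:
All 12 rotations (rotation i = S[i:]+S[:i]):
  rot[0] = kettlemamma$
  rot[1] = ettlemamma$k
  rot[2] = ttlemamma$ke
  rot[3] = tlemamma$ket
  rot[4] = lemamma$kett
  rot[5] = emamma$kettl
  rot[6] = mamma$kettle
  rot[7] = amma$kettlem
  rot[8] = mma$kettlema
  rot[9] = ma$kettlemam
  rot[10] = a$kettlemamm
  rot[11] = $kettlemamma
Sorted (with $ < everything):
  sorted[0] = $kettlemamma  (last char: 'a')
  sorted[1] = a$kettlemamm  (last char: 'm')
  sorted[2] = amma$kettlem  (last char: 'm')
  sorted[3] = emamma$kettl  (last char: 'l')
  sorted[4] = ettlemamma$k  (last char: 'k')
  sorted[5] = kettlemamma$  (last char: '$')
  sorted[6] = lemamma$kett  (last char: 't')
  sorted[7] = ma$kettlemam  (last char: 'm')
  sorted[8] = mamma$kettle  (last char: 'e')
  sorted[9] = mma$kettlema  (last char: 'a')
  sorted[10] = tlemamma$ket  (last char: 't')
  sorted[11] = ttlemamma$ke  (last char: 'e')
Last column: ammlk$tmeate
Original string S is at sorted index 5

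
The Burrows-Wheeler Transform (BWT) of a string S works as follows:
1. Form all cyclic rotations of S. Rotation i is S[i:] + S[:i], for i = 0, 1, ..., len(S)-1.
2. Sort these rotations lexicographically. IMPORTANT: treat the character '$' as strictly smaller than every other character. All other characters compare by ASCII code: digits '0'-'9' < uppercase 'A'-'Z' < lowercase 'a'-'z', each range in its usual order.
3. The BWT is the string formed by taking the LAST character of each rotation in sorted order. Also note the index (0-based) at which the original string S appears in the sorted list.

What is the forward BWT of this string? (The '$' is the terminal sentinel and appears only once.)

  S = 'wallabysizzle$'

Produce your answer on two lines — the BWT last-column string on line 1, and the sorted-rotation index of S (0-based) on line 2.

All 14 rotations (rotation i = S[i:]+S[:i]):
  rot[0] = wallabysizzle$
  rot[1] = allabysizzle$w
  rot[2] = llabysizzle$wa
  rot[3] = labysizzle$wal
  rot[4] = abysizzle$wall
  rot[5] = bysizzle$walla
  rot[6] = ysizzle$wallab
  rot[7] = sizzle$wallaby
  rot[8] = izzle$wallabys
  rot[9] = zzle$wallabysi
  rot[10] = zle$wallabysiz
  rot[11] = le$wallabysizz
  rot[12] = e$wallabysizzl
  rot[13] = $wallabysizzle
Sorted (with $ < everything):
  sorted[0] = $wallabysizzle  (last char: 'e')
  sorted[1] = abysizzle$wall  (last char: 'l')
  sorted[2] = allabysizzle$w  (last char: 'w')
  sorted[3] = bysizzle$walla  (last char: 'a')
  sorted[4] = e$wallabysizzl  (last char: 'l')
  sorted[5] = izzle$wallabys  (last char: 's')
  sorted[6] = labysizzle$wal  (last char: 'l')
  sorted[7] = le$wallabysizz  (last char: 'z')
  sorted[8] = llabysizzle$wa  (last char: 'a')
  sorted[9] = sizzle$wallaby  (last char: 'y')
  sorted[10] = wallabysizzle$  (last char: '$')
  sorted[11] = ysizzle$wallab  (last char: 'b')
  sorted[12] = zle$wallabysiz  (last char: 'z')
  sorted[13] = zzle$wallabysi  (last char: 'i')
Last column: elwalslzay$bzi
Original string S is at sorted index 10

Answer: elwalslzay$bzi
10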